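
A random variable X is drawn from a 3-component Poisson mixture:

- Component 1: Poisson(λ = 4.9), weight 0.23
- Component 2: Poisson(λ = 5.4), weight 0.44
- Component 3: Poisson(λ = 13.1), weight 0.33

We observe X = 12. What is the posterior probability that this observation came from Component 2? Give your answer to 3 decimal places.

0.065

Posterior ∝ prior × likelihood, so P(k | x) ∝ π_k f_k(x); normalise over all components.
Poisson probabilities:
  p_1 = e^(−4.9)·4.9^12/12! = 0.00297833
  p_2 = e^(−5.4)·5.4^12/12! = 0.00579693
  p_3 = e^(−13.1)·13.1^12/12! = 0.109059
Weight by the priors:
  π_1·p_1 = 0.23 × 0.00297833 = 0.000685016
  π_2·p_2 = 0.44 × 0.00579693 = 0.00255065
  π_3·p_3 = 0.33 × 0.109059 = 0.0359894
Normaliser: 0.000685016 + 0.00255065 + 0.0359894 = 0.0392251
P(Component 2 | the observation) ≈ 0.065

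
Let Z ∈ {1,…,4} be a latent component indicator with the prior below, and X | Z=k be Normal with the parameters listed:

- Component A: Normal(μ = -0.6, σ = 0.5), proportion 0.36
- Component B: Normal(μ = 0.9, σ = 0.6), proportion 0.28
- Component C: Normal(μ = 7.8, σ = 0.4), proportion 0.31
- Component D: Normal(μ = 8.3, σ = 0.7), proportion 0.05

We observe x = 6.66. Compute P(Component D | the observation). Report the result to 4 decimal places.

0.2559

Posterior ∝ prior × likelihood, so P(k | x) ∝ w_k f_k(x); normalise over all components.
Normal densities:
  L_A = 1.32038e-46
  L_B = 6.46352e-21
  L_C = 0.0171819
  L_D = 0.0366349
Unnormalised posteriors:
  w_A·L_A = 0.36 × 1.32038e-46 = 4.75338e-47
  w_B·L_B = 0.28 × 6.46352e-21 = 1.80979e-21
  w_C·L_C = 0.31 × 0.0171819 = 0.00532639
  w_D·L_D = 0.05 × 0.0366349 = 0.00183175
Sum: 4.75338e-47 + 1.80979e-21 + 0.00532639 + 0.00183175 = 0.00715814
Responsibility of Component D: 0.00183175 / 0.00715814 ≈ 0.2559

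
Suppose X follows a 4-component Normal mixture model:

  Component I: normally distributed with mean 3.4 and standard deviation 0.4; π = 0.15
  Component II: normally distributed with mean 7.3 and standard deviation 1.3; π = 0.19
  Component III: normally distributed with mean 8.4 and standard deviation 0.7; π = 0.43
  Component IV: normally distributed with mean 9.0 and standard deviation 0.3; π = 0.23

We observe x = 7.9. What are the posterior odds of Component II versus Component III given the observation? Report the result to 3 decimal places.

The posterior odds equal the prior odds times the likelihood ratio: (π_i/π_j)·(f_i(x)/f_j(x)).
Evaluate each component's likelihood at the observed value:
  p_I = (1/(0.4·√(2π)))·exp(−(7.9−3.4)²/(2·0.4²)) = 0.997356·exp(-63.28125) = 3.2821e-28
  p_II = (1/(1.3·√(2π)))·exp(−(7.9−7.3)²/(2·1.3²)) = 0.306879·exp(-0.10651) = 0.275874
  p_III = (1/(0.7·√(2π)))·exp(−(7.9−8.4)²/(2·0.7²)) = 0.569918·exp(-0.25510) = 0.441593
  p_IV = (1/(0.3·√(2π)))·exp(−(7.9−9.0)²/(2·0.3²)) = 1.329808·exp(-6.72222) = 0.0016009
Odds = (0.19/0.43) × (0.275874/0.441593) = 0.44186 × 0.624724 ≈ 0.276

0.276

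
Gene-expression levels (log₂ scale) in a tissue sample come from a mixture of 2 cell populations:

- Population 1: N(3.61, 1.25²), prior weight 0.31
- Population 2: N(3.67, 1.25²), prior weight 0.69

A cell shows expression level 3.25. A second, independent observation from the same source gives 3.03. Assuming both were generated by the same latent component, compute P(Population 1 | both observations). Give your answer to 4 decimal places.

P(component k | x) = π_k·f_k(x) / marginal(x), where marginal(x) = Σ_j π_j·f_j(x).
Since both observations come from the same component, the likelihood for component k is f_k(x₁)·f_k(x₂).
  p_1 = [0.306189] × [0.286582] = 0.0877482
  p_2 = [0.301637] × [0.279947] = 0.0844425
Multiply by the mixture weights:
  π_1·p_1 = 0.31 × 0.0877482 = 0.0272019
  π_2·p_2 = 0.69 × 0.0844425 = 0.0582653
Sum: 0.0272019 + 0.0582653 = 0.0854673
P(Population 1 | x₁, x₂) = 0.0272019 / 0.0854673 ≈ 0.3183

0.3183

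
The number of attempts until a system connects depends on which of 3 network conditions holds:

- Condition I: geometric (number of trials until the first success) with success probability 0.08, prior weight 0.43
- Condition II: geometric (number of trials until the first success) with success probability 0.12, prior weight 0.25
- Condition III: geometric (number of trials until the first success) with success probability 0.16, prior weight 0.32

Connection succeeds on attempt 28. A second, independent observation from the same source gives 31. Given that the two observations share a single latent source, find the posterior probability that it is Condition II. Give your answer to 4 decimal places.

0.0927

P(component k | x) = w_k·f_k(x) / marginal(x), where marginal(x) = Σ_j w_j·f_j(x).
Since both observations come from the same component, the likelihood for component k is f_k(x₁)·f_k(x₂).
  f_I = [0.08·(1−0.08)^27 = 0.08·0.105262 = 0.00842095] × [0.0065573] = 5.52187e-05
  f_II = [0.12·(1−0.12)^27 = 0.12·0.031698 = 0.00380376] × [0.00259216] = 9.85995e-06
  f_III = [0.16·(1−0.16)^27 = 0.16·0.00902694 = 0.00144431] × [0.000856049] = 1.2364e-06
Weight by the priors:
  w_I·f_I = 0.43 × 5.52187e-05 = 2.3744e-05
  w_II·f_II = 0.25 × 9.85995e-06 = 2.46499e-06
  w_III·f_III = 0.32 × 1.2364e-06 = 3.95648e-07
Evidence: 2.3744e-05 + 2.46499e-06 + 3.95648e-07 = 2.66047e-05
So the posterior for Condition II is 2.46499e-06 / 2.66047e-05 ≈ 0.0927.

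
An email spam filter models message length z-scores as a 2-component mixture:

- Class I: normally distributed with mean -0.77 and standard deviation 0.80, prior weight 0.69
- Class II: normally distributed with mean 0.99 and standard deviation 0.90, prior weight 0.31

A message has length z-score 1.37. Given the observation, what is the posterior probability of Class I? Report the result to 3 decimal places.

0.071

Posterior ∝ prior × likelihood, so P(k | x) ∝ w_k f_k(x); normalise over all components.
Evaluate each component's likelihood at the observed value:
  p_I = 0.0139314
  p_II = 0.405468
Weight by the priors:
  w_I·p_I = 0.69 × 0.0139314 = 0.00961269
  w_II·p_II = 0.31 × 0.405468 = 0.125695
Normaliser: 0.00961269 + 0.125695 = 0.135308
P(Class I | the observation) ≈ 0.071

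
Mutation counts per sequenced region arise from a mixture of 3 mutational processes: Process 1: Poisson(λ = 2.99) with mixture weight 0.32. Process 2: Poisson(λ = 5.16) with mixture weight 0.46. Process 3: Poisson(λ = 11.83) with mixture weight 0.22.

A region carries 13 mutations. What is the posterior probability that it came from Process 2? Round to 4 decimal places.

0.0330

Posterior ∝ prior × likelihood, so P(k | x) ∝ π_k f_k(x); normalise over all components.
Evaluate each component's likelihood at the observed value:
  L_1 = e^(−2.99)·2.99^13/13! = 1.23283e-05
  L_2 = e^(−5.16)·5.16^13/13! = 0.00169514
  L_3 = e^(−11.83)·11.83^13/13! = 0.103948
Multiply by the mixture weights:
  π_1·L_1 = 0.32 × 1.23283e-05 = 3.94507e-06
  π_2·L_2 = 0.46 × 0.00169514 = 0.000779766
  π_3·L_3 = 0.22 × 0.103948 = 0.0228686
Normaliser: 3.94507e-06 + 0.000779766 + 0.0228686 = 0.0236523
P(Process 2 | data) = 0.000779766 / 0.0236523 ≈ 0.0330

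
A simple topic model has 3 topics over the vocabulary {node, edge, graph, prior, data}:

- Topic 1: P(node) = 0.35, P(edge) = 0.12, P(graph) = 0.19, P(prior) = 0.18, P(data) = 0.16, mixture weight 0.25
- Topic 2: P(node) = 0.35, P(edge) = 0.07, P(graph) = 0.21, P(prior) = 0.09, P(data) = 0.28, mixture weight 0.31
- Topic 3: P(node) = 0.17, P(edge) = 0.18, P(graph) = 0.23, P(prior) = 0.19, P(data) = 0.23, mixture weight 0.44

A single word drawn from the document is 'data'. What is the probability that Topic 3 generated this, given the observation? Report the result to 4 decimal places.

Posterior ∝ prior × likelihood, so P(k | x) ∝ P(Z=k) f_k(x); normalise over all components.
Component likelihoods at x = 'data':
  f_1 = 0.16
  f_2 = 0.28
  f_3 = 0.23
Prior × likelihood for each component:
  P(Z=1)·f_1 = 0.25 × 0.16 = 0.04
  P(Z=2)·f_2 = 0.31 × 0.28 = 0.0868
  P(Z=3)·f_3 = 0.44 × 0.23 = 0.1012
Denominator: 0.04 + 0.0868 + 0.1012 = 0.228
P(Topic 3 | the observation) = 0.1012 / 0.228 ≈ 0.4439

0.4439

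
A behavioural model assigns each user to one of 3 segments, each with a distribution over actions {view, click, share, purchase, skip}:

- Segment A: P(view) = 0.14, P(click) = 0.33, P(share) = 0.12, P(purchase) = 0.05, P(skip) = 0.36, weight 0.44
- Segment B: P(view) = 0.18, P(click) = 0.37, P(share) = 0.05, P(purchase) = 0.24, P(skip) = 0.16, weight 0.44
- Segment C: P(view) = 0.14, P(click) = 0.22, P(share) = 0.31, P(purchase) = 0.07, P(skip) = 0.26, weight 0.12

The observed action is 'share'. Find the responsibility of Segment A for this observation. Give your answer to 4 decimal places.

P(component k | x) = w_k·f_k(x) / marginal(x), where marginal(x) = Σ_j w_j·f_j(x).
Evaluate each component's likelihood at the observed value:
  L_A = 0.12
  L_B = 0.05
  L_C = 0.31
Unnormalised posteriors:
  w_A·L_A = 0.44 × 0.12 = 0.0528
  w_B·L_B = 0.44 × 0.05 = 0.022
  w_C·L_C = 0.12 × 0.31 = 0.0372
Marginal: 0.0528 + 0.022 + 0.0372 = 0.112
So the posterior for Segment A is 0.0528 / 0.112 ≈ 0.4714.

0.4714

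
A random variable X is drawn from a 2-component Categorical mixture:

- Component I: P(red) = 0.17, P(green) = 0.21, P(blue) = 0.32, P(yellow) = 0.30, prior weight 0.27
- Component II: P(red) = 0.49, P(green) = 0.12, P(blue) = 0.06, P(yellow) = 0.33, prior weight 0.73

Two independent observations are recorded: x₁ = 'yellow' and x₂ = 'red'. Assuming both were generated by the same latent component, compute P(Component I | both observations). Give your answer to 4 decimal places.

0.1045

Posterior ∝ prior × likelihood, so P(k | x) ∝ P(Z=k) f_k(x); normalise over all components.
Since both observations come from the same component, the likelihood for component k is f_k(x₁)·f_k(x₂).
  L_I = [P(yellow | comp) = 0.30] × [0.17] = 0.051
  L_II = [P(yellow | comp) = 0.33] × [0.49] = 0.1617
Prior × likelihood for each component:
  P(Z=I)·L_I = 0.27 × 0.051 = 0.01377
  P(Z=II)·L_II = 0.73 × 0.1617 = 0.118041
Normaliser: 0.01377 + 0.118041 = 0.131811
Responsibility of Component I: 0.01377 / 0.131811 ≈ 0.1045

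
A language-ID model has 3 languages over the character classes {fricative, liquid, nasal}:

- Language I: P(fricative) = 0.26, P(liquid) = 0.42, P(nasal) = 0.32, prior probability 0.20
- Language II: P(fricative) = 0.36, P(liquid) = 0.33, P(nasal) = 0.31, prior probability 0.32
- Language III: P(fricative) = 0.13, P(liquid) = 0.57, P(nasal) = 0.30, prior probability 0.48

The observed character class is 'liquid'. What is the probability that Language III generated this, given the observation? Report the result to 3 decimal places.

P(component k | x) = π_k·f_k(x) / marginal(x), where marginal(x) = Σ_j π_j·f_j(x).
Component likelihoods at x = 'liquid':
  L_I = 0.42
  L_II = 0.33
  L_III = 0.57
Multiply by the mixture weights:
  π_I·L_I = 0.20 × 0.42 = 0.084
  π_II·L_II = 0.32 × 0.33 = 0.1056
  π_III·L_III = 0.48 × 0.57 = 0.2736
Denominator: 0.084 + 0.1056 + 0.2736 = 0.4632
So the posterior for Language III is 0.2736 / 0.4632 ≈ 0.591.

0.591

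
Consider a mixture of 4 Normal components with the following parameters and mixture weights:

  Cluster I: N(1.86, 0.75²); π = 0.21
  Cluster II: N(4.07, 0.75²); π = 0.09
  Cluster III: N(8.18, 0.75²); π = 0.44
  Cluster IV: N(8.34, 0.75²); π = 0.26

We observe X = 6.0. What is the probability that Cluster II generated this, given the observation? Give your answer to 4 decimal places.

0.2801

P(component k | x) = P(Z=k)·f_k(x) / marginal(x), where marginal(x) = Σ_j P(Z=j)·f_j(x).
Component likelihoods at x = 6.0:
  L_I = (1/(0.75·√(2π)))·exp(−(6.0−1.86)²/(2·0.75²)) = 0.531923·exp(-15.23520) = 1.28613e-07
  L_II = (1/(0.75·√(2π)))·exp(−(6.0−4.07)²/(2·0.75²)) = 0.531923·exp(-3.31102) = 0.0194039
  L_III = (1/(0.75·√(2π)))·exp(−(6.0−8.18)²/(2·0.75²)) = 0.531923·exp(-4.22436) = 0.00778457
  L_IV = (1/(0.75·√(2π)))·exp(−(6.0−8.34)²/(2·0.75²)) = 0.531923·exp(-4.86720) = 0.00409308
Prior × likelihood for each component:
  P(Z=I)·L_I = 0.21 × 1.28613e-07 = 2.70088e-08
  P(Z=II)·L_II = 0.09 × 0.0194039 = 0.00174636
  P(Z=III)·L_III = 0.44 × 0.00778457 = 0.00342521
  P(Z=IV)·L_IV = 0.26 × 0.00409308 = 0.0010642
Sum: 2.70088e-08 + 0.00174636 + 0.00342521 + 0.0010642 = 0.00623579
So the posterior for Cluster II is 0.00174636 / 0.00623579 ≈ 0.2801.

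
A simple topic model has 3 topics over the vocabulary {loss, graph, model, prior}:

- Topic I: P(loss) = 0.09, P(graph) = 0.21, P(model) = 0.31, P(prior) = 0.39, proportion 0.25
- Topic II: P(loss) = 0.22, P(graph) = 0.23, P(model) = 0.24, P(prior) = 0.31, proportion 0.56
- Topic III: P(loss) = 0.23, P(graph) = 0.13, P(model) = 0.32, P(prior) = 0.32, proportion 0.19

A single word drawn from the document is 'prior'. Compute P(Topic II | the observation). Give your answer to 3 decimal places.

0.523

Apply Bayes' rule: the posterior for each component is proportional to its prior times its likelihood at x.
Component likelihoods at x = 'prior':
  p_I = P(prior | comp) = 0.39
  p_II = P(prior | comp) = 0.31
  p_III = P(prior | comp) = 0.32
Multiply by the mixture weights:
  π_I·p_I = 0.25 × 0.39 = 0.0975
  π_II·p_II = 0.56 × 0.31 = 0.1736
  π_III·p_III = 0.19 × 0.32 = 0.0608
Sum: 0.0975 + 0.1736 + 0.0608 = 0.3319
So the posterior for Topic II is 0.1736 / 0.3319 ≈ 0.523.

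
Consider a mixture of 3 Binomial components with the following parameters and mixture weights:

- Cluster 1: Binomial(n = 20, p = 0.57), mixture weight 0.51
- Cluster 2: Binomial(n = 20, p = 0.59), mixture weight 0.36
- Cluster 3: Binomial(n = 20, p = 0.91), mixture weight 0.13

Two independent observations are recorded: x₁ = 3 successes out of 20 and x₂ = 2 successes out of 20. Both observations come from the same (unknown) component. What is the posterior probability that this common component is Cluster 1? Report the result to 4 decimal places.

Apply Bayes' rule: the posterior for each component is proportional to its prior times its likelihood at x.
Since both observations come from the same component, the likelihood for component k is f_k(x₁)·f_k(x₂).
  f_1 = [C(20,3)·0.57^3·0.43^17 = 1140·0.185193·5.8744e-07 = 0.00012402] × [1.55932e-05] = 1.93388e-09
  f_2 = [C(20,3)·0.59^3·0.41^17 = 1140·0.205379·2.61412e-07 = 6.12049e-05] × [7.08871e-06] = 4.33864e-10
  f_3 = [C(20,3)·0.91^3·0.09^17 = 1140·0.753571·1.66772e-18 = 1.43269e-15] × [2.36157e-17] = 3.3834e-32
Unnormalised posteriors:
  P(Z=1)·f_1 = 0.51 × 1.93388e-09 = 9.86277e-10
  P(Z=2)·f_2 = 0.36 × 4.33864e-10 = 1.56191e-10
  P(Z=3)·f_3 = 0.13 × 3.3834e-32 = 4.39842e-33
Evidence: 9.86277e-10 + 1.56191e-10 + 4.39842e-33 = 1.14247e-09
Responsibility of Cluster 1: 9.86277e-10 / 1.14247e-09 ≈ 0.8633

0.8633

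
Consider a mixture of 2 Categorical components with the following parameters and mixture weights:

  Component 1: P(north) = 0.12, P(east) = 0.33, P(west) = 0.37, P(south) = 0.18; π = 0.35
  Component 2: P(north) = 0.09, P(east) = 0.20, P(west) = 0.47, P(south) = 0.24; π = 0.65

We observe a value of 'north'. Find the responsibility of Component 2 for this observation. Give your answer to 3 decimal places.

Apply Bayes' rule: the posterior for each component is proportional to its prior times its likelihood at x.
Evaluate each component's likelihood at the observed value:
  L_1 = 0.12
  L_2 = 0.09
Multiply by the mixture weights:
  π_1·L_1 = 0.35 × 0.12 = 0.042
  π_2·L_2 = 0.65 × 0.09 = 0.0585
Sum: 0.042 + 0.0585 = 0.1005
So the posterior for Component 2 is 0.0585 / 0.1005 ≈ 0.582.

0.582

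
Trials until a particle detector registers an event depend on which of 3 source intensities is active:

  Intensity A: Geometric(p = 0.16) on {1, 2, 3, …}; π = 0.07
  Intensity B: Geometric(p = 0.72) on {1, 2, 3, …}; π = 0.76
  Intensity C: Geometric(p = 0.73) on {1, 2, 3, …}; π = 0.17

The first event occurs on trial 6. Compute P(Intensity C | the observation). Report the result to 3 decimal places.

Posterior ∝ prior × likelihood, so P(k | x) ∝ P(Z=k) f_k(x); normalise over all components.
Evaluate each component's likelihood at the observed value:
  p_A = 0.16·(1−0.16)^5 = 0.16·0.418212 = 0.0669139
  p_B = 0.72·(1−0.72)^5 = 0.72·0.00172104 = 0.00123915
  p_C = 0.73·(1−0.73)^5 = 0.73·0.00143489 = 0.00104747
Multiply by the mixture weights:
  P(Z=A)·p_A = 0.07 × 0.0669139 = 0.00468397
  P(Z=B)·p_B = 0.76 × 0.00123915 = 0.000941751
  P(Z=C)·p_C = 0.17 × 0.00104747 = 0.00017807
Marginal: 0.00468397 + 0.000941751 + 0.00017807 = 0.0058038
Responsibility of Intensity C: 0.00017807 / 0.0058038 ≈ 0.031

0.031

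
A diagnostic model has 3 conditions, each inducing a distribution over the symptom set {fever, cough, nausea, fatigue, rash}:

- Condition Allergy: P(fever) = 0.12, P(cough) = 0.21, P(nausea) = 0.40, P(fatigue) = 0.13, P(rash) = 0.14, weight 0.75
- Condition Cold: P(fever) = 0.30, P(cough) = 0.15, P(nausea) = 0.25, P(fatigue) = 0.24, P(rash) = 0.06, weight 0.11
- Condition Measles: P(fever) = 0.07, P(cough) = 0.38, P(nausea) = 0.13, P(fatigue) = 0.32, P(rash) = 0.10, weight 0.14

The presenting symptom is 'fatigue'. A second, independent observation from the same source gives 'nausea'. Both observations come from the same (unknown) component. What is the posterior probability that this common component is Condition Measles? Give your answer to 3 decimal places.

Apply Bayes' rule: the posterior for each component is proportional to its prior times its likelihood at x.
Since both observations come from the same component, the likelihood for component k is f_k(x₁)·f_k(x₂).
  L_Allergy = [P(fatigue | comp) = 0.13] × [0.4] = 0.052
  L_Cold = [P(fatigue | comp) = 0.24] × [0.25] = 0.06
  L_Measles = [P(fatigue | comp) = 0.32] × [0.13] = 0.0416
Weight by the priors:
  P(Z=Allergy)·L_Allergy = 0.75 × 0.052 = 0.039
  P(Z=Cold)·L_Cold = 0.11 × 0.06 = 0.0066
  P(Z=Measles)·L_Measles = 0.14 × 0.0416 = 0.005824
Normaliser: 0.039 + 0.0066 + 0.005824 = 0.051424
So the posterior for Condition Measles is 0.005824 / 0.051424 ≈ 0.113.

0.113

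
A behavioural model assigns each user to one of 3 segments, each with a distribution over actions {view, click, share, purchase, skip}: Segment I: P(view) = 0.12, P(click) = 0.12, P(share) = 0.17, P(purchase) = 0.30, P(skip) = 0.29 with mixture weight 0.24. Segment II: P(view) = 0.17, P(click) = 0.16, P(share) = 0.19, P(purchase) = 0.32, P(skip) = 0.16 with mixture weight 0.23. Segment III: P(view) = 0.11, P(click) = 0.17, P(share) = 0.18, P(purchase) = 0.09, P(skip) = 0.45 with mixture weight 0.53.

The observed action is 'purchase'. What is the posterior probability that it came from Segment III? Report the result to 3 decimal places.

0.247

Posterior ∝ prior × likelihood, so P(k | x) ∝ π_k f_k(x); normalise over all components.
Evaluate each component's likelihood at the observed value:
  p_I = 0.3
  p_II = 0.32
  p_III = 0.09
Unnormalised posteriors:
  π_I·p_I = 0.24 × 0.3 = 0.072
  π_II·p_II = 0.23 × 0.32 = 0.0736
  π_III·p_III = 0.53 × 0.09 = 0.0477
Sum: 0.072 + 0.0736 + 0.0477 = 0.1933
So the posterior for Segment III is 0.0477 / 0.1933 ≈ 0.247.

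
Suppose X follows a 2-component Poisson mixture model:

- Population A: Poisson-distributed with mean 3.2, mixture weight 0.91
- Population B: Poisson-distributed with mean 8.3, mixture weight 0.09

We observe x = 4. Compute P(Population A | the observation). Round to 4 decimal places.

By Bayes' theorem, P(k | x) = π_k f_k(x) / Σ_j π_j f_j(x).
Poisson probabilities:
  f_A = e^(−3.2)·3.2^4/4! = 0.178093
  f_B = e^(−8.3)·8.3^4/4! = 0.0491425
Unnormalised posteriors:
  π_A·f_A = 0.91 × 0.178093 = 0.162064
  π_B·f_B = 0.09 × 0.0491425 = 0.00442282
Denominator: 0.162064 + 0.00442282 = 0.166487
So the posterior for Population A is 0.162064 / 0.166487 ≈ 0.9734.

0.9734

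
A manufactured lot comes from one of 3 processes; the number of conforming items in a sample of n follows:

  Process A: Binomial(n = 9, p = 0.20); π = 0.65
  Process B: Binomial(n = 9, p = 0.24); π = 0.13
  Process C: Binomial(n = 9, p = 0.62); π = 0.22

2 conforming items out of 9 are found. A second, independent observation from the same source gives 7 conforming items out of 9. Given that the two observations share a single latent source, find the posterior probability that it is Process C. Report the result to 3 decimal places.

Posterior ∝ prior × likelihood, so P(k | x) ∝ P(Z=k) f_k(x); normalise over all components.
Since both observations come from the same component, the likelihood for component k is f_k(x₁)·f_k(x₂).
  p_A = [C(9,2)·0.20^2·0.80^7 = 36·0.04·0.209715 = 0.30199] × [0.000294912] = 8.90604e-05
  p_B = [C(9,2)·0.24^2·0.76^7 = 36·0.0576·0.146452 = 0.303683] × [0.000953693] = 0.00028962
  p_C = [C(9,2)·0.62^2·0.38^7 = 36·0.3844·0.00114416 = 0.0158333] × [0.183068] = 0.00289856
Unnormalised posteriors:
  P(Z=A)·p_A = 0.65 × 8.90604e-05 = 5.78893e-05
  P(Z=B)·p_B = 0.13 × 0.00028962 = 3.76506e-05
  P(Z=C)·p_C = 0.22 × 0.00289856 = 0.000637684
Sum: 5.78893e-05 + 3.76506e-05 + 0.000637684 = 0.000733223
So the posterior for Process C is 0.000637684 / 0.000733223 ≈ 0.870.

0.870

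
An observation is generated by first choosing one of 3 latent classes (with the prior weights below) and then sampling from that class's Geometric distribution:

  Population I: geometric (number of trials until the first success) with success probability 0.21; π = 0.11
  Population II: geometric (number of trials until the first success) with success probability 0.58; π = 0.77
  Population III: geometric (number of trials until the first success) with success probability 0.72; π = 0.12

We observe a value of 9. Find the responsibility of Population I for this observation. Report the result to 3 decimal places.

0.889

Posterior ∝ prior × likelihood, so P(k | x) ∝ π_k f_k(x); normalise over all components.
Geometric probabilities:
  f_I = 0.0318593
  f_II = 0.000561594
  f_III = 2.72017e-05
Multiply by the mixture weights:
  π_I·f_I = 0.11 × 0.0318593 = 0.00350452
  π_II·f_II = 0.77 × 0.000561594 = 0.000432427
  π_III·f_III = 0.12 × 2.72017e-05 = 3.26421e-06
Normaliser: 0.00350452 + 0.000432427 + 3.26421e-06 = 0.00394021
So the posterior for Population I is 0.00350452 / 0.00394021 ≈ 0.889.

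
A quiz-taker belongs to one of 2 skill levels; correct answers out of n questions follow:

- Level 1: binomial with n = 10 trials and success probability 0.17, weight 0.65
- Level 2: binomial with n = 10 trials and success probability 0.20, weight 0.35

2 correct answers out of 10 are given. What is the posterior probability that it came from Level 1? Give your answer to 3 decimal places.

0.643

By Bayes' theorem, P(k | x) = P(Z=k) f_k(x) / Σ_j P(Z=j) f_j(x).
Evaluate each component's likelihood at the observed value:
  f_1 = C(10,2)·0.17^2·0.83^8 = 45·0.0289·0.225229 = 0.292911
  f_2 = C(10,2)·0.20^2·0.80^8 = 45·0.04·0.167772 = 0.30199
Unnormalised posteriors:
  P(Z=1)·f_1 = 0.65 × 0.292911 = 0.190392
  P(Z=2)·f_2 = 0.35 × 0.30199 = 0.105696
Sum: 0.190392 + 0.105696 = 0.296088
So the posterior for Level 1 is 0.190392 / 0.296088 ≈ 0.643.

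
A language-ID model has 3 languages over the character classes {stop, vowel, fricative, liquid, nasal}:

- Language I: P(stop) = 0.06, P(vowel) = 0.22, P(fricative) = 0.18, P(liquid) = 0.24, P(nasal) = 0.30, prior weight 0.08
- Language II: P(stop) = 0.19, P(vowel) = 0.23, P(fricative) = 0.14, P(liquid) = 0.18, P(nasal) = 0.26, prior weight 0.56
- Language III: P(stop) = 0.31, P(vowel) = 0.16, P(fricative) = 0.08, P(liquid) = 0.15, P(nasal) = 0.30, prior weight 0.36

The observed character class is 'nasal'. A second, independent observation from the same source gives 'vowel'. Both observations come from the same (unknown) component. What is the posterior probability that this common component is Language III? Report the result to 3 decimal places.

0.308

The responsibility of component k is π_k f_k(x) divided by Σ_j π_j f_j(x).
Since both observations come from the same component, the likelihood for component k is f_k(x₁)·f_k(x₂).
  f_I = [0.3] × [0.22] = 0.066
  f_II = [0.26] × [0.23] = 0.0598
  f_III = [0.3] × [0.16] = 0.048
Multiply by the mixture weights:
  π_I·f_I = 0.08 × 0.066 = 0.00528
  π_II·f_II = 0.56 × 0.0598 = 0.033488
  π_III·f_III = 0.36 × 0.048 = 0.01728
Denominator: 0.00528 + 0.033488 + 0.01728 = 0.056048
P(Language III | x) = 0.01728 / 0.056048 ≈ 0.308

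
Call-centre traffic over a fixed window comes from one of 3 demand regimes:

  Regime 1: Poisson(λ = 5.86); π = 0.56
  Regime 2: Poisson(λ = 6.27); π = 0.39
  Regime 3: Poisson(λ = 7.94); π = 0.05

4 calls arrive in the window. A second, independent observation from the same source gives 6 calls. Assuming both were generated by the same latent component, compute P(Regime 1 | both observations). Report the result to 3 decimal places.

Posterior ∝ prior × likelihood, so P(k | x) ∝ π_k f_k(x); normalise over all components.
Since both observations come from the same component, the likelihood for component k is f_k(x₁)·f_k(x₂).
  p_1 = [e^(−5.86)·5.86^4/4! = 0.140092] × [0.160357] = 0.0224647
  p_2 = [e^(−6.27)·6.27^4/4! = 0.121852] × [0.159678] = 0.0194571
  p_3 = [e^(−7.94)·7.94^4/4! = 0.0589892] × [0.123963] = 0.00731248
Unnormalised posteriors:
  π_1·p_1 = 0.56 × 0.0224647 = 0.0125802
  π_2·p_2 = 0.39 × 0.0194571 = 0.00758828
  π_3·p_3 = 0.05 × 0.00731248 = 0.000365624
Denominator: 0.0125802 + 0.00758828 + 0.000365624 = 0.0205342
So the posterior for Regime 1 is 0.0125802 / 0.0205342 ≈ 0.613.

0.613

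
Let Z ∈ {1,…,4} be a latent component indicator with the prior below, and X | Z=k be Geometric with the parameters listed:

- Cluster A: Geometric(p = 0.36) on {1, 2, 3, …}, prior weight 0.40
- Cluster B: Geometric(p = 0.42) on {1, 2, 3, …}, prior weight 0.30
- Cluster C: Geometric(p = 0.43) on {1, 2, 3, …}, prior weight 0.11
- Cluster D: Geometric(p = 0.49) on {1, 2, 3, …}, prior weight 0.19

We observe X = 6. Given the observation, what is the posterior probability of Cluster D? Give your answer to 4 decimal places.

0.1078

By Bayes' theorem, P(k | x) = w_k f_k(x) / Σ_j w_j f_j(x).
Evaluate each component's likelihood at the observed value:
  L_A = 0.36·(1−0.36)^5 = 0.36·0.107374 = 0.0386547
  L_B = 0.42·(1−0.42)^5 = 0.42·0.0656357 = 0.027567
  L_C = 0.43·(1−0.43)^5 = 0.43·0.0601692 = 0.0258728
  L_D = 0.49·(1−0.49)^5 = 0.49·0.0345025 = 0.0169062
Unnormalised posteriors:
  w_A·L_A = 0.40 × 0.0386547 = 0.0154619
  w_B·L_B = 0.30 × 0.027567 = 0.0082701
  w_C·L_C = 0.11 × 0.0258728 = 0.002846
  w_D·L_D = 0.19 × 0.0169062 = 0.00321219
Normaliser: 0.0154619 + 0.0082701 + 0.002846 + 0.00321219 = 0.0297902
So the posterior for Cluster D is 0.00321219 / 0.0297902 ≈ 0.1078.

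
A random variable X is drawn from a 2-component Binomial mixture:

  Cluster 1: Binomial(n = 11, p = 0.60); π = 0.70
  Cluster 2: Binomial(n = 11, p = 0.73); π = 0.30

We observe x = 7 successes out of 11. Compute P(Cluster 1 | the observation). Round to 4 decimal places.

Posterior ∝ prior × likelihood, so P(k | x) ∝ π_k f_k(x); normalise over all components.
Binomial probabilities:
  p_1 = 0.23649
  p_2 = 0.193744
Multiply by the mixture weights:
  π_1·p_1 = 0.70 × 0.23649 = 0.165543
  π_2·p_2 = 0.30 × 0.193744 = 0.0581233
Denominator: 0.165543 + 0.0581233 = 0.223666
P(Cluster 1 | 7 successes out of 11) = 0.165543 / 0.223666 ≈ 0.7401

0.7401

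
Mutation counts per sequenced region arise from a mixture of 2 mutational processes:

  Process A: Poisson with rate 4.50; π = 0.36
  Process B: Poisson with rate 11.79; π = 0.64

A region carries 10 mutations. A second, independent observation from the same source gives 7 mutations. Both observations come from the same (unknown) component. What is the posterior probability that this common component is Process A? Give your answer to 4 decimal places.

By Bayes' theorem, P(k | x) = P(Z=k) f_k(x) / Σ_j P(Z=j) f_j(x).
Since both observations come from the same component, the likelihood for component k is f_k(x₁)·f_k(x₂).
  f_A = [e^(−4.50)·4.50^10/10! = 0.0104241] × [0.0823629] = 0.000858556
  f_B = [e^(−11.79)·11.79^10/10! = 0.108403] × [0.0476249] = 0.0051627
Multiply by the mixture weights:
  P(Z=A)·f_A = 0.36 × 0.000858556 = 0.00030908
  P(Z=B)·f_B = 0.64 × 0.0051627 = 0.00330413
Sum: 0.00030908 + 0.00330413 = 0.00361321
So the posterior for Process A is 0.00030908 / 0.00361321 ≈ 0.0855.

0.0855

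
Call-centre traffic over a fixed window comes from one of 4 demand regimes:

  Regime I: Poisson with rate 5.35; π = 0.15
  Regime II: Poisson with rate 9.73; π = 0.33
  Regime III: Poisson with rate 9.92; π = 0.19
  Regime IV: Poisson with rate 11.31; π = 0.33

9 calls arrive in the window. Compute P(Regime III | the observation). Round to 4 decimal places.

P(component k | x) = π_k·f_k(x) / marginal(x), where marginal(x) = Σ_j π_j·f_j(x).
Component likelihoods at x = 9 calls:
  f_I = 0.0469835
  f_II = 0.128105
  f_III = 0.126078
  f_IV = 0.102219
Prior × likelihood for each component:
  π_I·f_I = 0.15 × 0.0469835 = 0.00704753
  π_II·f_II = 0.33 × 0.128105 = 0.0422748
  π_III·f_III = 0.19 × 0.126078 = 0.0239549
  π_IV·f_IV = 0.33 × 0.102219 = 0.0337321
Evidence: 0.00704753 + 0.0422748 + 0.0239549 + 0.0337321 = 0.107009
P(Regime III | data) = 0.0239549 / 0.107009 ≈ 0.2239

0.2239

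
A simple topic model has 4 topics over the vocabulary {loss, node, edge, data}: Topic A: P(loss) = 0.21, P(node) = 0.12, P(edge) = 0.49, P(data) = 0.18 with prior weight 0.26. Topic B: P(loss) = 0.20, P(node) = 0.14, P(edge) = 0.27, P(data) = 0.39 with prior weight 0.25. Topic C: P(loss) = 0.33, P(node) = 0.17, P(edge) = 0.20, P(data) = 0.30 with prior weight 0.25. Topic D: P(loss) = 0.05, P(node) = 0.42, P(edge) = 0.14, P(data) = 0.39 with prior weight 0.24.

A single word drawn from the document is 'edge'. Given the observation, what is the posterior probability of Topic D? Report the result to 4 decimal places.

The responsibility of component k is π_k f_k(x) divided by Σ_j π_j f_j(x).
Component likelihoods at x = 'edge':
  f_A = 0.49
  f_B = 0.27
  f_C = 0.2
  f_D = 0.14
Weight by the priors:
  π_A·f_A = 0.26 × 0.49 = 0.1274
  π_B·f_B = 0.25 × 0.27 = 0.0675
  π_C·f_C = 0.25 × 0.2 = 0.05
  π_D·f_D = 0.24 × 0.14 = 0.0336
Normaliser: 0.1274 + 0.0675 + 0.05 + 0.0336 = 0.2785
So the posterior for Topic D is 0.0336 / 0.2785 ≈ 0.1206.

0.1206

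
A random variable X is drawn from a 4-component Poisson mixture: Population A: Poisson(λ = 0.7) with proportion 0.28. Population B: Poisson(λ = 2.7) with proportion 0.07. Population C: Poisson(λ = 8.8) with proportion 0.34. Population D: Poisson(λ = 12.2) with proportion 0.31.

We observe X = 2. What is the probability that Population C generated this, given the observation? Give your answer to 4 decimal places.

The responsibility of component k is P(Z=k) f_k(x) divided by Σ_j P(Z=j) f_j(x).
Component likelihoods at x = 2:
  p_A = e^(−0.7)·0.7^2/2! = 0.121663
  p_B = e^(−2.7)·2.7^2/2! = 0.244964
  p_C = e^(−8.8)·8.8^2/2! = 0.00583638
  p_D = e^(−12.2)·12.2^2/2! = 0.000374367
Unnormalised posteriors:
  P(Z=A)·p_A = 0.28 × 0.121663 = 0.0340658
  P(Z=B)·p_B = 0.07 × 0.244964 = 0.0171475
  P(Z=C)·p_C = 0.34 × 0.00583638 = 0.00198437
  P(Z=D)·p_D = 0.31 × 0.000374367 = 0.000116054
Denominator: 0.0340658 + 0.0171475 + 0.00198437 + 0.000116054 = 0.0533137
Responsibility of Population C: 0.00198437 / 0.0533137 ≈ 0.0372

0.0372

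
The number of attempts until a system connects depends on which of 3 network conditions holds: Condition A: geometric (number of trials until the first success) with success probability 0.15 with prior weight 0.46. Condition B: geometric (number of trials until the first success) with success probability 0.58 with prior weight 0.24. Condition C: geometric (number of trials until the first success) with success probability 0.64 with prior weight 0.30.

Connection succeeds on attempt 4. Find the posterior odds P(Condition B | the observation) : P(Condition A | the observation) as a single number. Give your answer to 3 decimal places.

0.243

Only the two components matter; the odds are (P(Z=i) f_i(x)) / (P(Z=j) f_j(x)).
Evaluate each component's likelihood at the observed value:
  p_A = 0.0921187
  p_B = 0.042971
  p_C = 0.0298598
0.010313 / 0.0423746 ≈ 0.243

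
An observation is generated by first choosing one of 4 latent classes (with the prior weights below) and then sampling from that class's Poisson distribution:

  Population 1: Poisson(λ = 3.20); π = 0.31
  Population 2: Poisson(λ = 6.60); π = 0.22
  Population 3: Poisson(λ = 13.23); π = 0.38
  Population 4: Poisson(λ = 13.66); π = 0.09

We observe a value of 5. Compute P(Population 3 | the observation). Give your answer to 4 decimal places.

0.0333

Posterior ∝ prior × likelihood, so P(k | x) ∝ P(Z=k) f_k(x); normalise over all components.
Evaluate each component's likelihood at the observed value:
  L_1 = 0.113979
  L_2 = 0.141969
  L_3 = 0.00606599
  L_4 = 0.00463031
Multiply by the mixture weights:
  P(Z=1)·L_1 = 0.31 × 0.113979 = 0.0353336
  P(Z=2)·L_2 = 0.22 × 0.141969 = 0.0312333
  P(Z=3)·L_3 = 0.38 × 0.00606599 = 0.00230508
  P(Z=4)·L_4 = 0.09 × 0.00463031 = 0.000416727
Sum: 0.0353336 + 0.0312333 + 0.00230508 + 0.000416727 = 0.0692887
Responsibility of Population 3: 0.00230508 / 0.0692887 ≈ 0.0333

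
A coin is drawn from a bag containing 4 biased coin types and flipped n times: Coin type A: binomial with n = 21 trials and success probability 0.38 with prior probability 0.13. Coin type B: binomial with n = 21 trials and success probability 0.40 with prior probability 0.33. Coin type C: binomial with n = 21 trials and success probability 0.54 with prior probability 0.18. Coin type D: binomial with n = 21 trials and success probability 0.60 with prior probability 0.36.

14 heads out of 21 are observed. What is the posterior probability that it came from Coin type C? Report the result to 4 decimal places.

Posterior ∝ prior × likelihood, so P(k | x) ∝ π_k f_k(x); normalise over all components.
Evaluate each component's likelihood at the observed value:
  p_A = C(21,14)·0.38^14·0.62^7 = 116280·1.30909e-06·0.0352161 = 0.00536065
  p_B = C(21,14)·0.40^14·0.60^7 = 116280·2.68435e-06·0.0279936 = 0.00873783
  p_C = C(21,14)·0.54^14·0.46^7 = 116280·0.000179272·0.00435818 = 0.0908495
  p_D = C(21,14)·0.60^14·0.40^7 = 116280·0.000783642·0.0016384 = 0.149294
Unnormalised posteriors:
  π_A·p_A = 0.13 × 0.00536065 = 0.000696884
  π_B·p_B = 0.33 × 0.00873783 = 0.00288348
  π_C·p_C = 0.18 × 0.0908495 = 0.0163529
  π_D·p_D = 0.36 × 0.149294 = 0.0537459
Normaliser: 0.000696884 + 0.00288348 + 0.0163529 + 0.0537459 = 0.0736791
Responsibility of Coin type C: 0.0163529 / 0.0736791 ≈ 0.2219

0.2219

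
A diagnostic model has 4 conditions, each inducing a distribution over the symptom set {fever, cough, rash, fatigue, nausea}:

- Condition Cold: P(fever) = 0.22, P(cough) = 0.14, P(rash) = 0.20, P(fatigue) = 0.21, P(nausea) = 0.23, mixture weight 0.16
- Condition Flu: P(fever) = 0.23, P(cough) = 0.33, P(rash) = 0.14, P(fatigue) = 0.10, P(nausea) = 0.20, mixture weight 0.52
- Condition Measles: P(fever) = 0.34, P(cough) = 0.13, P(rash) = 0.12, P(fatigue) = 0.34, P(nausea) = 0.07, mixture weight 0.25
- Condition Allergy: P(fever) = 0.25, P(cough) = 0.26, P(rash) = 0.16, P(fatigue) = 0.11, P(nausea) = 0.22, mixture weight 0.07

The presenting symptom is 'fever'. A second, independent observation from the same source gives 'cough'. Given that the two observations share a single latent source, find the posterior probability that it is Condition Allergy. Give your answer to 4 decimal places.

Posterior ∝ prior × likelihood, so P(k | x) ∝ w_k f_k(x); normalise over all components.
Since both observations come from the same component, the likelihood for component k is f_k(x₁)·f_k(x₂).
  f_Cold = [0.22] × [0.14] = 0.0308
  f_Flu = [0.23] × [0.33] = 0.0759
  f_Measles = [0.34] × [0.13] = 0.0442
  f_Allergy = [0.25] × [0.26] = 0.065
Unnormalised posteriors:
  w_Cold·f_Cold = 0.16 × 0.0308 = 0.004928
  w_Flu·f_Flu = 0.52 × 0.0759 = 0.039468
  w_Measles·f_Measles = 0.25 × 0.0442 = 0.01105
  w_Allergy·f_Allergy = 0.07 × 0.065 = 0.00455
Denominator: 0.004928 + 0.039468 + 0.01105 + 0.00455 = 0.059996
Responsibility of Condition Allergy: 0.00455 / 0.059996 ≈ 0.0758

0.0758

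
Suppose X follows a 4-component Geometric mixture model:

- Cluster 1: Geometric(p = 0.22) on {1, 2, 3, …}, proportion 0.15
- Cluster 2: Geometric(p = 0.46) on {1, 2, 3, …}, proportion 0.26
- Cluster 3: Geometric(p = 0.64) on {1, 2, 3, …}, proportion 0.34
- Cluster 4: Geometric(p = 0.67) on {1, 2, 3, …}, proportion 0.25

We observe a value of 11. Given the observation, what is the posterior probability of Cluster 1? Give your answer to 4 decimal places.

0.9128

By Bayes' theorem, P(k | x) = P(Z=k) f_k(x) / Σ_j P(Z=j) f_j(x).
Geometric probabilities:
  p_1 = 0.22·(1−0.22)^10 = 0.22·0.0833578 = 0.0183387
  p_2 = 0.46·(1−0.46)^10 = 0.46·0.00210833 = 0.00096983
  p_3 = 0.64·(1−0.64)^10 = 0.64·3.65616e-05 = 2.33994e-05
  p_4 = 0.67·(1−0.67)^10 = 0.67·1.53158e-05 = 1.02616e-05
Prior × likelihood for each component:
  P(Z=1)·p_1 = 0.15 × 0.0183387 = 0.00275081
  P(Z=2)·p_2 = 0.26 × 0.00096983 = 0.000252156
  P(Z=3)·p_3 = 0.34 × 2.33994e-05 = 7.9558e-06
  P(Z=4)·p_4 = 0.25 × 1.02616e-05 = 2.56539e-06
Evidence: 0.00275081 + 0.000252156 + 7.9558e-06 + 2.56539e-06 = 0.00301348
P(Cluster 1 | data) ≈ 0.9128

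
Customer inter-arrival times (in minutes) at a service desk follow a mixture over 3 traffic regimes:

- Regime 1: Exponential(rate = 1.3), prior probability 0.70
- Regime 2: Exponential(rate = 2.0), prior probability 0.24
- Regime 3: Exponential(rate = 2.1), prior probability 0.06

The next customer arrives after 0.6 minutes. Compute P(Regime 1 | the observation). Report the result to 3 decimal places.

0.698

By Bayes' theorem, P(k | x) = w_k f_k(x) / Σ_j w_j f_j(x).
Evaluate each component's likelihood at the observed value:
  p_1 = 0.595928
  p_2 = 0.602388
  p_3 = 0.595673
Unnormalised posteriors:
  w_1·p_1 = 0.70 × 0.595928 = 0.417149
  w_2·p_2 = 0.24 × 0.602388 = 0.144573
  w_3·p_3 = 0.06 × 0.595673 = 0.0357404
Evidence: 0.417149 + 0.144573 + 0.0357404 = 0.597463
P(Regime 1 | 0.6 minutes) = 0.417149 / 0.597463 ≈ 0.698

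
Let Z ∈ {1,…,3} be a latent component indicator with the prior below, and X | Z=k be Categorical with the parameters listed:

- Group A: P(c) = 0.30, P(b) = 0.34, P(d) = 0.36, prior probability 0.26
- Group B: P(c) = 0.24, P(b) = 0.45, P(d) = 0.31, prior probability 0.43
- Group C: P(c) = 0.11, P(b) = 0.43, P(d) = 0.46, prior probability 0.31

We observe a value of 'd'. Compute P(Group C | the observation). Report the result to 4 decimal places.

By Bayes' theorem, P(k | x) = π_k f_k(x) / Σ_j π_j f_j(x).
Evaluate each component's likelihood at the observed value:
  L_A = P(d | comp) = 0.36
  L_B = P(d | comp) = 0.31
  L_C = P(d | comp) = 0.46
Multiply by the mixture weights:
  π_A·L_A = 0.26 × 0.36 = 0.0936
  π_B·L_B = 0.43 × 0.31 = 0.1333
  π_C·L_C = 0.31 × 0.46 = 0.1426
Marginal: 0.0936 + 0.1333 + 0.1426 = 0.3695
Responsibility of Group C: 0.1426 / 0.3695 ≈ 0.3859

0.3859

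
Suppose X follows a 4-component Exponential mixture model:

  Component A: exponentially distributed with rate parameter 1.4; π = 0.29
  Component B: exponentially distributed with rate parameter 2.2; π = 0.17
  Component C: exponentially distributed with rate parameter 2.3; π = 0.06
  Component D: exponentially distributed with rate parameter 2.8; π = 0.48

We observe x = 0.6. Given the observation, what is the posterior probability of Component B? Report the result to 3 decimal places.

0.178

P(component k | x) = w_k·f_k(x) / marginal(x), where marginal(x) = Σ_j w_j·f_j(x).
Component likelihoods at x = 0.6:
  L_A = 1.4·e^(−1.4·0.6) = 1.4·e^(−0.8400) = 0.604395
  L_B = 2.2·e^(−2.2·0.6) = 2.2·e^(−1.3200) = 0.587698
  L_C = 2.3·e^(−2.3·0.6) = 2.3·e^(−1.3800) = 0.578631
  L_D = 2.8·e^(−2.8·0.6) = 2.8·e^(−1.6800) = 0.521847
Unnormalised posteriors:
  w_A·L_A = 0.29 × 0.604395 = 0.175274
  w_B·L_B = 0.17 × 0.587698 = 0.0999086
  w_C·L_C = 0.06 × 0.578631 = 0.0347178
  w_D·L_D = 0.48 × 0.521847 = 0.250487
Denominator: 0.175274 + 0.0999086 + 0.0347178 + 0.250487 = 0.560388
P(Component B | 0.6) = 0.0999086 / 0.560388 ≈ 0.178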